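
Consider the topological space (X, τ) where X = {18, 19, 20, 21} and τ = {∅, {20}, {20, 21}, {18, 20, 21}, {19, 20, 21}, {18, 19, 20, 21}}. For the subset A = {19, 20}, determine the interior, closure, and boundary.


int(A) = {20}, cl(A) = {18, 19, 20, 21}, ∂A = {18, 19, 21}.

Closed sets in (X, τ) are complements of opens:
  closed(X, τ) = {∅, {18}, {19}, {18, 19}, {18, 19, 21}, {18, 19, 20, 21}}.
int(A) = ⋃ {U ∈ τ : U ⊆ A}. Opens contained in A: ∅, {20}.
Taking the union of these: int(A) = {20}.
cl(A) = ⋂ {C closed : A ⊆ C}. Closed sets containing A: {18, 19, 20, 21}.
Intersecting these: cl(A) = {18, 19, 20, 21}.
∂A = cl(A) ∖ int(A) = {18, 19, 20, 21} ∖ {20} = {18, 19, 21}.


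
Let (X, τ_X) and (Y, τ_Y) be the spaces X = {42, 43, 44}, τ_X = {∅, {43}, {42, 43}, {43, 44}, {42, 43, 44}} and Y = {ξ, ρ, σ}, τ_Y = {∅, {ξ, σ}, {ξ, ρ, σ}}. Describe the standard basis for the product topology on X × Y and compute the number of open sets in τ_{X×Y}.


Basis B = {∅ × ∅, {43} × {ξ, σ}, {43} × {ξ, ρ, σ}, {42, 43} × {ξ, σ}, {43, 44} × {ξ, σ}, {42, 43} × {ξ, ρ, σ}, {42, 43, 44} × {ξ, σ}, {43, 44} × {ξ, ρ, σ}, {42, 43, 44} × {ξ, ρ, σ}}; |τ_{X×Y}| = 14.

Enumerate products U × V with U ∈ τ_X, V ∈ τ_Y (deduplicated):
  ∅ × ∅ = {} (∅)
  {43} × {ξ, σ} = {(43,ξ), (43,σ)}
  {43} × {ξ, ρ, σ} = {(43,ξ), (43,ρ), (43,σ)}
  {42, 43} × {ξ, σ} = {(42,ξ), (42,σ), (43,ξ), (43,σ)}
  {43, 44} × {ξ, σ} = {(43,ξ), (43,σ), (44,ξ), (44,σ)}
  {42, 43} × {ξ, ρ, σ} = {(42,ξ), (42,ρ), (42,σ), (43,ξ), (43,ρ), (43,σ)}
  {42, 43, 44} × {ξ, σ} = {(42,ξ), (42,σ), (43,ξ), (43,σ), (44,ξ), (44,σ)}
  {43, 44} × {ξ, ρ, σ} = {(43,ξ), (43,ρ), (43,σ), (44,ξ), (44,ρ), (44,σ)}
  {42, 43, 44} × {ξ, ρ, σ} = {(42,ξ), (42,ρ), (42,σ), (43,ξ), (43,ρ), (43,σ), (44,ξ), (44,ρ), (44,σ)}
These 9 distinct sets form the basis B.
Close under arbitrary unions to get τ_{X×Y}; counting gives |τ_{X×Y}| = 14.


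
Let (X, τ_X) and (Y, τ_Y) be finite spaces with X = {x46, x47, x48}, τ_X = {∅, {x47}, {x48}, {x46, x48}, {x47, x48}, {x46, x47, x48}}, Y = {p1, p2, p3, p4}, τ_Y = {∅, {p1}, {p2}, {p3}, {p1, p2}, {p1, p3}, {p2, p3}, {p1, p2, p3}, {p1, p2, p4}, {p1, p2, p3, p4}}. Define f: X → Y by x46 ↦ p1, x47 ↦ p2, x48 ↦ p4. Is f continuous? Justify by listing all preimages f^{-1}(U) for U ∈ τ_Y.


f is NOT continuous.

Compute f^{-1}(U) for each U ∈ τ_Y:
  U = ∅: f^{-1}(U) = ∅ ∈ τ_X ✓.
  U = {p1}: f^{-1}(U) = {x46} ∉ τ_X ✗.
  U = {p2}: f^{-1}(U) = {x47} ∈ τ_X ✓.
  U = {p3}: f^{-1}(U) = ∅ ∈ τ_X ✓.
  U = {p1, p2}: f^{-1}(U) = {x46, x47} ∉ τ_X ✗.
  U = {p1, p3}: f^{-1}(U) = {x46} ∉ τ_X ✗.
  U = {p2, p3}: f^{-1}(U) = {x47} ∈ τ_X ✓.
  U = {p1, p2, p3}: f^{-1}(U) = {x46, x47} ∉ τ_X ✗.
  U = {p1, p2, p4}: f^{-1}(U) = {x46, x47, x48} ∈ τ_X ✓.
  U = {p1, p2, p3, p4}: f^{-1}(U) = {x46, x47, x48} ∈ τ_X ✓.
Found U = {p1} with f^{-1}(U) = {x46} not in τ_X. Therefore f is NOT continuous.


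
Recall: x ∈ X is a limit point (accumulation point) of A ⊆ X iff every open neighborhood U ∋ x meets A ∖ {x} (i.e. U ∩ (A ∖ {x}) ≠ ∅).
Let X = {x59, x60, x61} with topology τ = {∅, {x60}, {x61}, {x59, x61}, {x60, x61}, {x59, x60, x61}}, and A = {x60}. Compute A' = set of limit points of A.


A' = ∅

For each x ∈ X, list the open sets U ∈ τ with x ∈ U, then check whether U ∩ (A ∖ {x}) ≠ ∅ for every such U.
  x = x59: open {x59, x61} ∋ x has {x59, x61} ∩ (A ∖ {x59}) = ∅, so x is NOT a limit point.
  x = x60: open {x60} ∋ x has {x60} ∩ (A ∖ {x60}) = ∅, so x is NOT a limit point.
  x = x61: open {x61} ∋ x has {x61} ∩ (A ∖ {x61}) = ∅, so x is NOT a limit point.
Collecting: A' = ∅.


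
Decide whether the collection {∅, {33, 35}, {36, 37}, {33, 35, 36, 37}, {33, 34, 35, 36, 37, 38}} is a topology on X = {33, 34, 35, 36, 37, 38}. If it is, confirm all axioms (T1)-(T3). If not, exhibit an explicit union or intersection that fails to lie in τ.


τ IS a topology on X.

Axiom (T1): ∅ ∈ τ? Yes; X ∈ τ? Yes.
Axiom (T2/T3): check pairwise unions and intersections of members of τ.
All pairwise intersections and unions checked — each lies in τ. Therefore τ satisfies (T1), (T2), (T3): it IS a topology on X.


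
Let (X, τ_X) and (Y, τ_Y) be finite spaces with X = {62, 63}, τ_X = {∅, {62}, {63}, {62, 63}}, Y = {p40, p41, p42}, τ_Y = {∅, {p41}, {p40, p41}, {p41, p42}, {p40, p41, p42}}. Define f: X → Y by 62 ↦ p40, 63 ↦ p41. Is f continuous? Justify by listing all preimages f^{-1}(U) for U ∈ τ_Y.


f IS continuous.

Compute f^{-1}(U) for each U ∈ τ_Y:
  U = ∅: f^{-1}(U) = ∅ ∈ τ_X ✓.
  U = {p41}: f^{-1}(U) = {63} ∈ τ_X ✓.
  U = {p40, p41}: f^{-1}(U) = {62, 63} ∈ τ_X ✓.
  U = {p41, p42}: f^{-1}(U) = {63} ∈ τ_X ✓.
  U = {p40, p41, p42}: f^{-1}(U) = {62, 63} ∈ τ_X ✓.
Every preimage lies in τ_X, so f IS continuous.


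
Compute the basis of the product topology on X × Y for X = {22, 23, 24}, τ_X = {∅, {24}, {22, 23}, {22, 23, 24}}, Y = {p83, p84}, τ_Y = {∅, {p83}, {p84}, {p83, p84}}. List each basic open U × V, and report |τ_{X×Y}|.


Basis B = {∅ × ∅, {24} × {p83}, {24} × {p84}, {22, 23} × {p83}, {22, 23} × {p84}, {24} × {p83, p84}, {22, 23, 24} × {p83}, {22, 23, 24} × {p84}, {22, 23} × {p83, p84}, {22, 23, 24} × {p83, p84}}; |τ_{X×Y}| = 16.

Enumerate products U × V with U ∈ τ_X, V ∈ τ_Y (deduplicated):
  ∅ × ∅ = {} (∅)
  {24} × {p83} = {(24,p83)}
  {24} × {p84} = {(24,p84)}
  {22, 23} × {p83} = {(22,p83), (23,p83)}
  {22, 23} × {p84} = {(22,p84), (23,p84)}
  {24} × {p83, p84} = {(24,p83), (24,p84)}
  {22, 23, 24} × {p83} = {(22,p83), (23,p83), (24,p83)}
  {22, 23, 24} × {p84} = {(22,p84), (23,p84), (24,p84)}
  {22, 23} × {p83, p84} = {(22,p83), (22,p84), (23,p83), (23,p84)}
  {22, 23, 24} × {p83, p84} = {(22,p83), (22,p84), (23,p83), (23,p84), (24,p83), (24,p84)}
These 10 distinct sets form the basis B.
Close under arbitrary unions to get τ_{X×Y}; counting gives |τ_{X×Y}| = 16.


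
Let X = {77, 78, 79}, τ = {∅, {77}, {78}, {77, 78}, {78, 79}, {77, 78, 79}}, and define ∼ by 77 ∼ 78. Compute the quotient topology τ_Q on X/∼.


X/∼ = {[77=78], [79]}; |τ_Q| = 3.

Equivalence classes: [77=78], [79].
Quotient map π: X → X/∼ sends 77 ↦ [77=78], 78 ↦ [77=78], 79 ↦ [79].
For each subset V ⊆ X/∼, compute π^{-1}(V) ⊆ X and check whether π^{-1}(V) ∈ τ. V is open in τ_Q iff π^{-1}(V) ∈ τ.
  V = {}: π^{-1}(V) = ∅ ∈ τ ✓.
  V = {[77=78]}: π^{-1}(V) = {77, 78} ∈ τ ✓.
  V = {[79]}: π^{-1}(V) = {79} ∉ τ ✗.
  V = {[77=78], [79]}: π^{-1}(V) = {77, 78, 79} ∈ τ ✓.
Open sets in the quotient: τ_Q = {{}, {[77=78]}, {[77=78], [79]}} (3 elements).


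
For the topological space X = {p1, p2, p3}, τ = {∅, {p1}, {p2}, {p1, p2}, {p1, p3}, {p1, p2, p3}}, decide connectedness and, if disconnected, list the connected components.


(X, τ) is disconnected; components = [{p2}, {p1, p3}].

Find clopen sets (U ∈ τ with X ∖ U ∈ τ):
  U = ∅, X ∖ U = {p1, p2, p3} — both open, so U is clopen.
  U = {p2}, X ∖ U = {p1, p3} — both open, so U is clopen.
  U = {p1, p3}, X ∖ U = {p2} — both open, so U is clopen.
  U = {p1, p2, p3}, X ∖ U = ∅ — both open, so U is clopen.
Nontrivial clopen(s) exist: e.g. {p2}. So (X, τ) is disconnected.
Compute connected components by grouping points that agree on all clopens:
  component: {p2}
  component: {p1, p3}


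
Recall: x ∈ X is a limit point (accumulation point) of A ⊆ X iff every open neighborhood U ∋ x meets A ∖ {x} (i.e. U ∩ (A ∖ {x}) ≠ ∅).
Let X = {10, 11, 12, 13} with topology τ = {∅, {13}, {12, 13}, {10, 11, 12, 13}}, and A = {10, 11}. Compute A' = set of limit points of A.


A' = {10, 11}

For each x ∈ X, list the open sets U ∈ τ with x ∈ U, then check whether U ∩ (A ∖ {x}) ≠ ∅ for every such U.
  x = 10: opens ∋ x are {10, 11, 12, 13}; each meets A ∖ {10}, so x IS a limit point.
  x = 11: opens ∋ x are {10, 11, 12, 13}; each meets A ∖ {11}, so x IS a limit point.
  x = 12: open {12, 13} ∋ x has {12, 13} ∩ (A ∖ {12}) = ∅, so x is NOT a limit point.
  x = 13: open {13} ∋ x has {13} ∩ (A ∖ {13}) = ∅, so x is NOT a limit point.
Collecting: A' = {10, 11}.


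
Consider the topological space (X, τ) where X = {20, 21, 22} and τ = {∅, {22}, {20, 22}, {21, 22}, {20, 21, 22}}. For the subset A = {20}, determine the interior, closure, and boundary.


int(A) = ∅, cl(A) = {20}, ∂A = {20}.

Closed sets in (X, τ) are complements of opens:
  closed(X, τ) = {∅, {20}, {21}, {20, 21}, {20, 21, 22}}.
int(A) = ⋃ {U ∈ τ : U ⊆ A}. Opens contained in A: ∅.
Taking the union of these: int(A) = ∅.
cl(A) = ⋂ {C closed : A ⊆ C}. Closed sets containing A: {20}, {20, 21}, {20, 21, 22}.
Intersecting these: cl(A) = {20}.
∂A = cl(A) ∖ int(A) = {20} ∖ ∅ = {20}.


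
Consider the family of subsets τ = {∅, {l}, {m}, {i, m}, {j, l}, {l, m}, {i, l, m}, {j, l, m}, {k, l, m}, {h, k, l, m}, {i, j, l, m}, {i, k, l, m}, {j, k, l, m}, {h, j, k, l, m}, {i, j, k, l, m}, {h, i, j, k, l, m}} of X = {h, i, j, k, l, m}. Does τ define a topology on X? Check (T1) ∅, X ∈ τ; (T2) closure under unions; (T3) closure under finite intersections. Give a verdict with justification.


τ is NOT a topology on X.

Axiom (T1): ∅ ∈ τ? Yes; X ∈ τ? Yes.
Axiom (T2/T3): check pairwise unions and intersections of members of τ.
Counterexample for (T2): {i, m} ∪ {h, k, l, m} = {h, i, k, l, m} ∉ τ. Therefore τ is NOT a topology.


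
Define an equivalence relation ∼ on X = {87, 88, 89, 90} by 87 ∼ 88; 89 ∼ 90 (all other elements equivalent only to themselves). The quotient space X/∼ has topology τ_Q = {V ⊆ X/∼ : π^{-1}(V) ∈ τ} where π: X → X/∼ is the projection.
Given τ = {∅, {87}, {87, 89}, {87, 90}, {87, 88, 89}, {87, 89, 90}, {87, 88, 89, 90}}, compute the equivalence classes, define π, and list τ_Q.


X/∼ = {[87=88], [89=90]}; |τ_Q| = 2.

Equivalence classes: [87=88], [89=90].
Quotient map π: X → X/∼ sends 87 ↦ [87=88], 88 ↦ [87=88], 89 ↦ [89=90], 90 ↦ [89=90].
For each subset V ⊆ X/∼, compute π^{-1}(V) ⊆ X and check whether π^{-1}(V) ∈ τ. V is open in τ_Q iff π^{-1}(V) ∈ τ.
  V = {}: π^{-1}(V) = ∅ ∈ τ ✓.
  V = {[87=88]}: π^{-1}(V) = {87, 88} ∉ τ ✗.
  V = {[89=90]}: π^{-1}(V) = {89, 90} ∉ τ ✗.
  V = {[87=88], [89=90]}: π^{-1}(V) = {87, 88, 89, 90} ∈ τ ✓.
Open sets in the quotient: τ_Q = {{}, {[87=88], [89=90]}} (2 elements).


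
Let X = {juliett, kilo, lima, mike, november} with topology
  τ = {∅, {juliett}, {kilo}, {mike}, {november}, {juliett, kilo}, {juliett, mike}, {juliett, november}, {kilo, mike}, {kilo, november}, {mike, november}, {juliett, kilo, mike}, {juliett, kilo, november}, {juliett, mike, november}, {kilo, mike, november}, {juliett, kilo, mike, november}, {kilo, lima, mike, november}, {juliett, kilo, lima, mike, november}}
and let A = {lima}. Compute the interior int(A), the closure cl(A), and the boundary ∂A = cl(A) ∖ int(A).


int(A) = ∅, cl(A) = {lima}, ∂A = {lima}.

Closed sets in (X, τ) are complements of opens:
  closed(X, τ) = {∅, {juliett}, {lima}, {juliett, lima}, {kilo, lima}, {lima, mike}, {lima, november}, {juliett, kilo, lima}, {juliett, lima, mike}, {juliett, lima, november}, {kilo, lima, mike}, {kilo, lima, november}, {lima, mike, november}, {juliett, kilo, lima, mike}, {juliett, kilo, lima, november}, {juliett, lima, mike, november}, {kilo, lima, mike, november}, {juliett, kilo, lima, mike, november}}.
int(A) = ⋃ {U ∈ τ : U ⊆ A}. Opens contained in A: ∅.
Taking the union of these: int(A) = ∅.
cl(A) = ⋂ {C closed : A ⊆ C}. Closed sets containing A: {lima}, {juliett, lima}, {kilo, lima}, {lima, mike}, {lima, november}, {juliett, kilo, lima}, {juliett, lima, mike}, {juliett, lima, november}, {kilo, lima, mike}, {kilo, lima, november}, {lima, mike, november}, {juliett, kilo, lima, mike}, {juliett, kilo, lima, november}, {juliett, lima, mike, november}, {kilo, lima, mike, november}, {juliett, kilo, lima, mike, november}.
Intersecting these: cl(A) = {lima}.
∂A = cl(A) ∖ int(A) = {lima} ∖ ∅ = {lima}.


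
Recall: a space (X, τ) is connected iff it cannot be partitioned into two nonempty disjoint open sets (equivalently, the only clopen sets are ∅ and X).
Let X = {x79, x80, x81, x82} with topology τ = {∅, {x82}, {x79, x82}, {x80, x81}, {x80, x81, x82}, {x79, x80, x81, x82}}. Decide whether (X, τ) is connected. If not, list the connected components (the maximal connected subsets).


(X, τ) is disconnected; components = [{x79, x82}, {x80, x81}].

Find clopen sets (U ∈ τ with X ∖ U ∈ τ):
  U = ∅, X ∖ U = {x79, x80, x81, x82} — both open, so U is clopen.
  U = {x79, x82}, X ∖ U = {x80, x81} — both open, so U is clopen.
  U = {x80, x81}, X ∖ U = {x79, x82} — both open, so U is clopen.
  U = {x79, x80, x81, x82}, X ∖ U = ∅ — both open, so U is clopen.
Nontrivial clopen(s) exist: e.g. {x79, x82}. So (X, τ) is disconnected.
Compute connected components by grouping points that agree on all clopens:
  component: {x79, x82}
  component: {x80, x81}


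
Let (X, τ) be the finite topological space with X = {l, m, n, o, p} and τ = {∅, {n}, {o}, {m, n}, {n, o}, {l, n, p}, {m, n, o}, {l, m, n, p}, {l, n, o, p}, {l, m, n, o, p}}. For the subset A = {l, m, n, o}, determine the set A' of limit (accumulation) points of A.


A' = {l, m, p}

For each x ∈ X, list the open sets U ∈ τ with x ∈ U, then check whether U ∩ (A ∖ {x}) ≠ ∅ for every such U.
  x = l: opens ∋ x are {l, n, p}, {l, m, n, p}, {l, n, o, p}, {l, m, n, o, p}; each meets A ∖ {l}, so x IS a limit point.
  x = m: opens ∋ x are {m, n}, {m, n, o}, {l, m, n, p}, {l, m, n, o, p}; each meets A ∖ {m}, so x IS a limit point.
  x = n: open {n} ∋ x has {n} ∩ (A ∖ {n}) = ∅, so x is NOT a limit point.
  x = o: open {o} ∋ x has {o} ∩ (A ∖ {o}) = ∅, so x is NOT a limit point.
  x = p: opens ∋ x are {l, n, p}, {l, m, n, p}, {l, n, o, p}, {l, m, n, o, p}; each meets A ∖ {p}, so x IS a limit point.
Collecting: A' = {l, m, p}.


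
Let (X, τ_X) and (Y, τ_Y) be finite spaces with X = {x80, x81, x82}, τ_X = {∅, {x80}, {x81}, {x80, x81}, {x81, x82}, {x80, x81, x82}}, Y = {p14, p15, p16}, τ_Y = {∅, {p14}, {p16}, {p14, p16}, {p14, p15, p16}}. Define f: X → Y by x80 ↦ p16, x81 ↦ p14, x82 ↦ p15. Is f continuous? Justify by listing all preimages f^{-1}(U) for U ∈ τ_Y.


f IS continuous.

Compute f^{-1}(U) for each U ∈ τ_Y:
  U = ∅: f^{-1}(U) = ∅ ∈ τ_X ✓.
  U = {p14}: f^{-1}(U) = {x81} ∈ τ_X ✓.
  U = {p16}: f^{-1}(U) = {x80} ∈ τ_X ✓.
  U = {p14, p16}: f^{-1}(U) = {x80, x81} ∈ τ_X ✓.
  U = {p14, p15, p16}: f^{-1}(U) = {x80, x81, x82} ∈ τ_X ✓.
Every preimage lies in τ_X, so f IS continuous.


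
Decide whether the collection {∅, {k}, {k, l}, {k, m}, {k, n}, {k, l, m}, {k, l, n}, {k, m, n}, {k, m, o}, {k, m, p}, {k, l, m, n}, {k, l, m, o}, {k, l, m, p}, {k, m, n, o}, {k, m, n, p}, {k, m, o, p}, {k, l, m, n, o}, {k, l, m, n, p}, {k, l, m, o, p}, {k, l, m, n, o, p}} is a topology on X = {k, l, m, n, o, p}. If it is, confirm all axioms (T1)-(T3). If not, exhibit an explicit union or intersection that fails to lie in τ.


τ is NOT a topology on X.

Axiom (T1): ∅ ∈ τ? Yes; X ∈ τ? Yes.
Axiom (T2/T3): check pairwise unions and intersections of members of τ.
Counterexample for (T2): {k, n} ∪ {k, m, o, p} = {k, m, n, o, p} ∉ τ. Therefore τ is NOT a topology.


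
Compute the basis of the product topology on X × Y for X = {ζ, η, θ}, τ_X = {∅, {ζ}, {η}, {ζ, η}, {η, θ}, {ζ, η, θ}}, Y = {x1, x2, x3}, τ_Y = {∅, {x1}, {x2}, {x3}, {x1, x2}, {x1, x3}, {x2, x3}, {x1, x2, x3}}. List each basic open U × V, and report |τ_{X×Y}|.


Basis B = {∅ × ∅, {ζ} × {x1}, {ζ} × {x2}, {ζ} × {x3}, {η} × {x1}, {η} × {x2}, {η} × {x3}, {ζ} × {x1, x2}, {ζ} × {x1, x3}, {ζ, η} × {x1}, {ζ} × {x2, x3}, {ζ, η} × {x2}, {ζ, η} × {x3}, {η} × {x1, x2}, {η} × {x1, x3}, {η, θ} × {x1}, {η} × {x2, x3}, {η, θ} × {x2}, {η, θ} × {x3}, {ζ} × {x1, x2, x3}, {ζ, η, θ} × {x1}, {ζ, η, θ} × {x2}, {ζ, η, θ} × {x3}, {η} × {x1, x2, x3}, {ζ, η} × {x1, x2}, {ζ, η} × {x1, x3}, {ζ, η} × {x2, x3}, {η, θ} × {x1, x2}, {η, θ} × {x1, x3}, {η, θ} × {x2, x3}, {ζ, η} × {x1, x2, x3}, {ζ, η, θ} × {x1, x2}, {ζ, η, θ} × {x1, x3}, {ζ, η, θ} × {x2, x3}, {η, θ} × {x1, x2, x3}, {ζ, η, θ} × {x1, x2, x3}}; |τ_{X×Y}| = 216.

Enumerate products U × V with U ∈ τ_X, V ∈ τ_Y (deduplicated):
  ∅ × ∅ = {} (∅)
  {ζ} × {x1} = {(ζ,x1)}
  {ζ} × {x2} = {(ζ,x2)}
  {ζ} × {x3} = {(ζ,x3)}
  {η} × {x1} = {(η,x1)}
  {η} × {x2} = {(η,x2)}
  {η} × {x3} = {(η,x3)}
  {ζ} × {x1, x2} = {(ζ,x1), (ζ,x2)}
  {ζ} × {x1, x3} = {(ζ,x1), (ζ,x3)}
  {ζ, η} × {x1} = {(ζ,x1), (η,x1)}
  {ζ} × {x2, x3} = {(ζ,x2), (ζ,x3)}
  {ζ, η} × {x2} = {(ζ,x2), (η,x2)}
  {ζ, η} × {x3} = {(ζ,x3), (η,x3)}
  {η} × {x1, x2} = {(η,x1), (η,x2)}
  {η} × {x1, x3} = {(η,x1), (η,x3)}
  {η, θ} × {x1} = {(η,x1), (θ,x1)}
  {η} × {x2, x3} = {(η,x2), (η,x3)}
  {η, θ} × {x2} = {(η,x2), (θ,x2)}
  {η, θ} × {x3} = {(η,x3), (θ,x3)}
  {ζ} × {x1, x2, x3} = {(ζ,x1), (ζ,x2), (ζ,x3)}
  {ζ, η, θ} × {x1} = {(ζ,x1), (η,x1), (θ,x1)}
  {ζ, η, θ} × {x2} = {(ζ,x2), (η,x2), (θ,x2)}
  {ζ, η, θ} × {x3} = {(ζ,x3), (η,x3), (θ,x3)}
  {η} × {x1, x2, x3} = {(η,x1), (η,x2), (η,x3)}
  {ζ, η} × {x1, x2} = {(ζ,x1), (ζ,x2), (η,x1), (η,x2)}
  {ζ, η} × {x1, x3} = {(ζ,x1), (ζ,x3), (η,x1), (η,x3)}
  {ζ, η} × {x2, x3} = {(ζ,x2), (ζ,x3), (η,x2), (η,x3)}
  {η, θ} × {x1, x2} = {(η,x1), (η,x2), (θ,x1), (θ,x2)}
  {η, θ} × {x1, x3} = {(η,x1), (η,x3), (θ,x1), (θ,x3)}
  {η, θ} × {x2, x3} = {(η,x2), (η,x3), (θ,x2), (θ,x3)}
  {ζ, η} × {x1, x2, x3} = {(ζ,x1), (ζ,x2), (ζ,x3), (η,x1), (η,x2), (η,x3)}
  {ζ, η, θ} × {x1, x2} = {(ζ,x1), (ζ,x2), (η,x1), (η,x2), (θ,x1), (θ,x2)}
  {ζ, η, θ} × {x1, x3} = {(ζ,x1), (ζ,x3), (η,x1), (η,x3), (θ,x1), (θ,x3)}
  {ζ, η, θ} × {x2, x3} = {(ζ,x2), (ζ,x3), (η,x2), (η,x3), (θ,x2), (θ,x3)}
  {η, θ} × {x1, x2, x3} = {(η,x1), (η,x2), (η,x3), (θ,x1), (θ,x2), (θ,x3)}
  {ζ, η, θ} × {x1, x2, x3} = {(ζ,x1), (ζ,x2), (ζ,x3), (η,x1), (η,x2), (η,x3), (θ,x1), (θ,x2), (θ,x3)}
These 36 distinct sets form the basis B.
Close under arbitrary unions to get τ_{X×Y}; counting gives |τ_{X×Y}| = 216.


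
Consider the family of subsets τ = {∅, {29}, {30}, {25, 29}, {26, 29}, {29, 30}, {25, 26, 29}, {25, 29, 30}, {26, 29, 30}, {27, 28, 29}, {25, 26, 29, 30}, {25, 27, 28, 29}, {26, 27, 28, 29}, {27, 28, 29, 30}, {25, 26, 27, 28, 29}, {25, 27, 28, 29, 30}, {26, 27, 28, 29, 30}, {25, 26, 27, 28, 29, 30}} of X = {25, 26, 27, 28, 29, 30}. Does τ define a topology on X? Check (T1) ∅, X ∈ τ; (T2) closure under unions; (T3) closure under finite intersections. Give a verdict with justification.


τ IS a topology on X.

Axiom (T1): ∅ ∈ τ? Yes; X ∈ τ? Yes.
Axiom (T2/T3): check pairwise unions and intersections of members of τ.
All pairwise intersections and unions checked — each lies in τ. Therefore τ satisfies (T1), (T2), (T3): it IS a topology on X.


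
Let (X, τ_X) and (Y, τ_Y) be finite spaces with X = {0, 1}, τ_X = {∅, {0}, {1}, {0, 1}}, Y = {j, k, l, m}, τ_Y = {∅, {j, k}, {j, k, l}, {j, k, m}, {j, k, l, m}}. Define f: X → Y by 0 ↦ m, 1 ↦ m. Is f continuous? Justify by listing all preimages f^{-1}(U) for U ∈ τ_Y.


f IS continuous.

Compute f^{-1}(U) for each U ∈ τ_Y:
  U = ∅: f^{-1}(U) = ∅ ∈ τ_X ✓.
  U = {j, k}: f^{-1}(U) = ∅ ∈ τ_X ✓.
  U = {j, k, l}: f^{-1}(U) = ∅ ∈ τ_X ✓.
  U = {j, k, m}: f^{-1}(U) = {0, 1} ∈ τ_X ✓.
  U = {j, k, l, m}: f^{-1}(U) = {0, 1} ∈ τ_X ✓.
Every preimage lies in τ_X, so f IS continuous.


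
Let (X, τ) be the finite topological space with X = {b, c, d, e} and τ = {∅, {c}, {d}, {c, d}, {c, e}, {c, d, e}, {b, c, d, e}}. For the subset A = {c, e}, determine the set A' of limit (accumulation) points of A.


A' = {b, e}

For each x ∈ X, list the open sets U ∈ τ with x ∈ U, then check whether U ∩ (A ∖ {x}) ≠ ∅ for every such U.
  x = b: opens ∋ x are {b, c, d, e}; each meets A ∖ {b}, so x IS a limit point.
  x = c: open {c} ∋ x has {c} ∩ (A ∖ {c}) = ∅, so x is NOT a limit point.
  x = d: open {d} ∋ x has {d} ∩ (A ∖ {d}) = ∅, so x is NOT a limit point.
  x = e: opens ∋ x are {c, e}, {c, d, e}, {b, c, d, e}; each meets A ∖ {e}, so x IS a limit point.
Collecting: A' = {b, e}.


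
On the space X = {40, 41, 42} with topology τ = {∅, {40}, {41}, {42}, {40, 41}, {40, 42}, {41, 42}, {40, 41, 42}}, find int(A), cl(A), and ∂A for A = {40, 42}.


int(A) = {40, 42}, cl(A) = {40, 42}, ∂A = ∅.

Closed sets in (X, τ) are complements of opens:
  closed(X, τ) = {∅, {40}, {41}, {42}, {40, 41}, {40, 42}, {41, 42}, {40, 41, 42}}.
int(A) = ⋃ {U ∈ τ : U ⊆ A}. Opens contained in A: ∅, {40}, {42}, {40, 42}.
Taking the union of these: int(A) = {40, 42}.
cl(A) = ⋂ {C closed : A ⊆ C}. Closed sets containing A: {40, 42}, {40, 41, 42}.
Intersecting these: cl(A) = {40, 42}.
∂A = cl(A) ∖ int(A) = {40, 42} ∖ {40, 42} = ∅.


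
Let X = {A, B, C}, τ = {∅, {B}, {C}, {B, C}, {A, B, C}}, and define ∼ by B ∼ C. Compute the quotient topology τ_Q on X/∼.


X/∼ = {[A], [B=C]}; |τ_Q| = 3.

Equivalence classes: [A], [B=C].
Quotient map π: X → X/∼ sends A ↦ [A], B ↦ [B=C], C ↦ [B=C].
For each subset V ⊆ X/∼, compute π^{-1}(V) ⊆ X and check whether π^{-1}(V) ∈ τ. V is open in τ_Q iff π^{-1}(V) ∈ τ.
  V = {}: π^{-1}(V) = ∅ ∈ τ ✓.
  V = {[A]}: π^{-1}(V) = {A} ∉ τ ✗.
  V = {[B=C]}: π^{-1}(V) = {B, C} ∈ τ ✓.
  V = {[A], [B=C]}: π^{-1}(V) = {A, B, C} ∈ τ ✓.
Open sets in the quotient: τ_Q = {{}, {[B=C]}, {[A], [B=C]}} (3 elements).


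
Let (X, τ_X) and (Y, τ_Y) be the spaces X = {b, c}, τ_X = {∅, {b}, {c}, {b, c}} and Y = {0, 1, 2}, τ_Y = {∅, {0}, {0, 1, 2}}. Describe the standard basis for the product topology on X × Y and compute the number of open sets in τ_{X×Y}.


Basis B = {∅ × ∅, {b} × {0}, {c} × {0}, {b, c} × {0}, {b} × {0, 1, 2}, {c} × {0, 1, 2}, {b, c} × {0, 1, 2}}; |τ_{X×Y}| = 9.

Enumerate products U × V with U ∈ τ_X, V ∈ τ_Y (deduplicated):
  ∅ × ∅ = {} (∅)
  {b} × {0} = {(b,0)}
  {c} × {0} = {(c,0)}
  {b, c} × {0} = {(b,0), (c,0)}
  {b} × {0, 1, 2} = {(b,0), (b,1), (b,2)}
  {c} × {0, 1, 2} = {(c,0), (c,1), (c,2)}
  {b, c} × {0, 1, 2} = {(b,0), (b,1), (b,2), (c,0), (c,1), (c,2)}
These 7 distinct sets form the basis B.
Close under arbitrary unions to get τ_{X×Y}; counting gives |τ_{X×Y}| = 9.


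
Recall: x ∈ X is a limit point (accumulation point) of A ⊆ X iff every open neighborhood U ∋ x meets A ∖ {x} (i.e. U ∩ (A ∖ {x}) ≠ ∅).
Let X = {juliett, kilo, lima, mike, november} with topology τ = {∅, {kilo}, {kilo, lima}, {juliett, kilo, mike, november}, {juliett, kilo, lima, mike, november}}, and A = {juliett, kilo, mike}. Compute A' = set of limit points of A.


A' = {juliett, lima, mike, november}

For each x ∈ X, list the open sets U ∈ τ with x ∈ U, then check whether U ∩ (A ∖ {x}) ≠ ∅ for every such U.
  x = juliett: opens ∋ x are {juliett, kilo, mike, november}, {juliett, kilo, lima, mike, november}; each meets A ∖ {juliett}, so x IS a limit point.
  x = kilo: open {kilo} ∋ x has {kilo} ∩ (A ∖ {kilo}) = ∅, so x is NOT a limit point.
  x = lima: opens ∋ x are {kilo, lima}, {juliett, kilo, lima, mike, november}; each meets A ∖ {lima}, so x IS a limit point.
  x = mike: opens ∋ x are {juliett, kilo, mike, november}, {juliett, kilo, lima, mike, november}; each meets A ∖ {mike}, so x IS a limit point.
  x = november: opens ∋ x are {juliett, kilo, mike, november}, {juliett, kilo, lima, mike, november}; each meets A ∖ {november}, so x IS a limit point.
Collecting: A' = {juliett, lima, mike, november}.


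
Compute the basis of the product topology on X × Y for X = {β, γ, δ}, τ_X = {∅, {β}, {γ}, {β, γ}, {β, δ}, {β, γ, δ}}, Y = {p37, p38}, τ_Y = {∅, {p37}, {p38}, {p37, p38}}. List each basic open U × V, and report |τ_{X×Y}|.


Basis B = {∅ × ∅, {β} × {p37}, {β} × {p38}, {γ} × {p37}, {γ} × {p38}, {β} × {p37, p38}, {β, γ} × {p37}, {β, δ} × {p37}, {β, γ} × {p38}, {β, δ} × {p38}, {γ} × {p37, p38}, {β, γ, δ} × {p37}, {β, γ, δ} × {p38}, {β, γ} × {p37, p38}, {β, δ} × {p37, p38}, {β, γ, δ} × {p37, p38}}; |τ_{X×Y}| = 36.

Enumerate products U × V with U ∈ τ_X, V ∈ τ_Y (deduplicated):
  ∅ × ∅ = {} (∅)
  {β} × {p37} = {(β,p37)}
  {β} × {p38} = {(β,p38)}
  {γ} × {p37} = {(γ,p37)}
  {γ} × {p38} = {(γ,p38)}
  {β} × {p37, p38} = {(β,p37), (β,p38)}
  {β, γ} × {p37} = {(β,p37), (γ,p37)}
  {β, δ} × {p37} = {(β,p37), (δ,p37)}
  {β, γ} × {p38} = {(β,p38), (γ,p38)}
  {β, δ} × {p38} = {(β,p38), (δ,p38)}
  {γ} × {p37, p38} = {(γ,p37), (γ,p38)}
  {β, γ, δ} × {p37} = {(β,p37), (γ,p37), (δ,p37)}
  {β, γ, δ} × {p38} = {(β,p38), (γ,p38), (δ,p38)}
  {β, γ} × {p37, p38} = {(β,p37), (β,p38), (γ,p37), (γ,p38)}
  {β, δ} × {p37, p38} = {(β,p37), (β,p38), (δ,p37), (δ,p38)}
  {β, γ, δ} × {p37, p38} = {(β,p37), (β,p38), (γ,p37), (γ,p38), (δ,p37), (δ,p38)}
These 16 distinct sets form the basis B.
Close under arbitrary unions to get τ_{X×Y}; counting gives |τ_{X×Y}| = 36.


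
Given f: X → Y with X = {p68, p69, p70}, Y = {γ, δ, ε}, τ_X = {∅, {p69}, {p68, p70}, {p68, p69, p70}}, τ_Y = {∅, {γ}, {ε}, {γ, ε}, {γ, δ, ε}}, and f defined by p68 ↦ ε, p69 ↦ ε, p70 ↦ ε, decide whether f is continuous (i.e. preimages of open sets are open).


f IS continuous.

Compute f^{-1}(U) for each U ∈ τ_Y:
  U = ∅: f^{-1}(U) = ∅ ∈ τ_X ✓.
  U = {γ}: f^{-1}(U) = ∅ ∈ τ_X ✓.
  U = {ε}: f^{-1}(U) = {p68, p69, p70} ∈ τ_X ✓.
  U = {γ, ε}: f^{-1}(U) = {p68, p69, p70} ∈ τ_X ✓.
  U = {γ, δ, ε}: f^{-1}(U) = {p68, p69, p70} ∈ τ_X ✓.
Every preimage lies in τ_X, so f IS continuous.


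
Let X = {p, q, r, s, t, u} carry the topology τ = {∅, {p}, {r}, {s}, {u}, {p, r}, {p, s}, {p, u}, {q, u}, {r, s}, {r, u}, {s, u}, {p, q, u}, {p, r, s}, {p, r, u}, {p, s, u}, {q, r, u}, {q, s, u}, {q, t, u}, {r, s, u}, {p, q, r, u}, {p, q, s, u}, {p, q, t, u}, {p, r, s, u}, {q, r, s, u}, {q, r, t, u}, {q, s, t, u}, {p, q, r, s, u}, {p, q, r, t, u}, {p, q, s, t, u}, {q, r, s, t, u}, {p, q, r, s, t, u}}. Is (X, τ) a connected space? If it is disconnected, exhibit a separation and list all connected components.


(X, τ) is disconnected; components = [{p}, {r}, {s}, {q, t, u}].

Find clopen sets (U ∈ τ with X ∖ U ∈ τ):
  U = ∅, X ∖ U = {p, q, r, s, t, u} — both open, so U is clopen.
  U = {p}, X ∖ U = {q, r, s, t, u} — both open, so U is clopen.
  U = {r}, X ∖ U = {p, q, s, t, u} — both open, so U is clopen.
  U = {s}, X ∖ U = {p, q, r, t, u} — both open, so U is clopen.
  U = {p, r}, X ∖ U = {q, s, t, u} — both open, so U is clopen.
  U = {p, s}, X ∖ U = {q, r, t, u} — both open, so U is clopen.
  U = {r, s}, X ∖ U = {p, q, t, u} — both open, so U is clopen.
  U = {p, r, s}, X ∖ U = {q, t, u} — both open, so U is clopen.
  U = {q, t, u}, X ∖ U = {p, r, s} — both open, so U is clopen.
  U = {p, q, t, u}, X ∖ U = {r, s} — both open, so U is clopen.
  U = {q, r, t, u}, X ∖ U = {p, s} — both open, so U is clopen.
  U = {q, s, t, u}, X ∖ U = {p, r} — both open, so U is clopen.
  U = {p, q, r, t, u}, X ∖ U = {s} — both open, so U is clopen.
  U = {p, q, s, t, u}, X ∖ U = {r} — both open, so U is clopen.
  U = {q, r, s, t, u}, X ∖ U = {p} — both open, so U is clopen.
  U = {p, q, r, s, t, u}, X ∖ U = ∅ — both open, so U is clopen.
Nontrivial clopen(s) exist: e.g. {q, t, u}. So (X, τ) is disconnected.
Compute connected components by grouping points that agree on all clopens:
  component: {p}
  component: {r}
  component: {s}
  component: {q, t, u}


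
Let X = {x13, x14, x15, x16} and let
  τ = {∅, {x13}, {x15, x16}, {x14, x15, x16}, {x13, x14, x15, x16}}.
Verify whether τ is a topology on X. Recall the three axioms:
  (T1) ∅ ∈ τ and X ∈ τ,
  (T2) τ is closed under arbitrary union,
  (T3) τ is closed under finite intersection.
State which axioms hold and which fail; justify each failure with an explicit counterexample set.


τ is NOT a topology on X.

Axiom (T1): ∅ ∈ τ? Yes; X ∈ τ? Yes.
Axiom (T2/T3): check pairwise unions and intersections of members of τ.
Counterexample for (T2): {x13} ∪ {x15, x16} = {x13, x15, x16} ∉ τ. Therefore τ is NOT a topology.


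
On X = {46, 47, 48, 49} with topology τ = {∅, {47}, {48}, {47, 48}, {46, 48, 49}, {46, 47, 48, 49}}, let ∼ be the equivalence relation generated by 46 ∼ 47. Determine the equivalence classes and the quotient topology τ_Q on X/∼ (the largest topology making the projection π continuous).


X/∼ = {[46=47], [48], [49]}; |τ_Q| = 3.

Equivalence classes: [46=47], [48], [49].
Quotient map π: X → X/∼ sends 46 ↦ [46=47], 47 ↦ [46=47], 48 ↦ [48], 49 ↦ [49].
For each subset V ⊆ X/∼, compute π^{-1}(V) ⊆ X and check whether π^{-1}(V) ∈ τ. V is open in τ_Q iff π^{-1}(V) ∈ τ.
  V = {}: π^{-1}(V) = ∅ ∈ τ ✓.
  V = {[46=47]}: π^{-1}(V) = {46, 47} ∉ τ ✗.
  V = {[48]}: π^{-1}(V) = {48} ∈ τ ✓.
  V = {[46=47], [48]}: π^{-1}(V) = {46, 47, 48} ∉ τ ✗.
  V = {[49]}: π^{-1}(V) = {49} ∉ τ ✗.
  V = {[46=47], [49]}: π^{-1}(V) = {46, 47, 49} ∉ τ ✗.
  V = {[48], [49]}: π^{-1}(V) = {48, 49} ∉ τ ✗.
  V = {[46=47], [48], [49]}: π^{-1}(V) = {46, 47, 48, 49} ∈ τ ✓.
Open sets in the quotient: τ_Q = {{}, {[48]}, {[46=47], [48], [49]}} (3 elements).


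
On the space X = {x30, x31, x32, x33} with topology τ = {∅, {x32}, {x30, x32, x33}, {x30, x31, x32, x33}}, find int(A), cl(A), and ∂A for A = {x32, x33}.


int(A) = {x32}, cl(A) = {x30, x31, x32, x33}, ∂A = {x30, x31, x33}.

Closed sets in (X, τ) are complements of opens:
  closed(X, τ) = {∅, {x31}, {x30, x31, x33}, {x30, x31, x32, x33}}.
int(A) = ⋃ {U ∈ τ : U ⊆ A}. Opens contained in A: ∅, {x32}.
Taking the union of these: int(A) = {x32}.
cl(A) = ⋂ {C closed : A ⊆ C}. Closed sets containing A: {x30, x31, x32, x33}.
Intersecting these: cl(A) = {x30, x31, x32, x33}.
∂A = cl(A) ∖ int(A) = {x30, x31, x32, x33} ∖ {x32} = {x30, x31, x33}.


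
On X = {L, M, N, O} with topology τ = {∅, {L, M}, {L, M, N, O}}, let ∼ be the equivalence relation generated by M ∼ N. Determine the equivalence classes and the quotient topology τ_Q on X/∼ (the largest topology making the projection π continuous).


X/∼ = {[L], [M=N], [O]}; |τ_Q| = 2.

Equivalence classes: [L], [M=N], [O].
Quotient map π: X → X/∼ sends L ↦ [L], M ↦ [M=N], N ↦ [M=N], O ↦ [O].
For each subset V ⊆ X/∼, compute π^{-1}(V) ⊆ X and check whether π^{-1}(V) ∈ τ. V is open in τ_Q iff π^{-1}(V) ∈ τ.
  V = {}: π^{-1}(V) = ∅ ∈ τ ✓.
  V = {[L]}: π^{-1}(V) = {L} ∉ τ ✗.
  V = {[M=N]}: π^{-1}(V) = {M, N} ∉ τ ✗.
  V = {[L], [M=N]}: π^{-1}(V) = {L, M, N} ∉ τ ✗.
  V = {[O]}: π^{-1}(V) = {O} ∉ τ ✗.
  V = {[L], [O]}: π^{-1}(V) = {L, O} ∉ τ ✗.
  V = {[M=N], [O]}: π^{-1}(V) = {M, N, O} ∉ τ ✗.
  V = {[L], [M=N], [O]}: π^{-1}(V) = {L, M, N, O} ∈ τ ✓.
Open sets in the quotient: τ_Q = {{}, {[L], [M=N], [O]}} (2 elements).


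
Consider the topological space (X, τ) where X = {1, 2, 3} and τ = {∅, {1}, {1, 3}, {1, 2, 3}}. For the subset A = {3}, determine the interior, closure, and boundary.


int(A) = ∅, cl(A) = {2, 3}, ∂A = {2, 3}.

Closed sets in (X, τ) are complements of opens:
  closed(X, τ) = {∅, {2}, {2, 3}, {1, 2, 3}}.
int(A) = ⋃ {U ∈ τ : U ⊆ A}. Opens contained in A: ∅.
Taking the union of these: int(A) = ∅.
cl(A) = ⋂ {C closed : A ⊆ C}. Closed sets containing A: {2, 3}, {1, 2, 3}.
Intersecting these: cl(A) = {2, 3}.
∂A = cl(A) ∖ int(A) = {2, 3} ∖ ∅ = {2, 3}.


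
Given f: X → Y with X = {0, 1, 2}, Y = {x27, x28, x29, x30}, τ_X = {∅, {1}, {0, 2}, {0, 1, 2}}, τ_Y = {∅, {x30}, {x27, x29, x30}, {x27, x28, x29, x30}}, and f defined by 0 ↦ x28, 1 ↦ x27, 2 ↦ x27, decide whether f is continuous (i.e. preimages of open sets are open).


f is NOT continuous.

Compute f^{-1}(U) for each U ∈ τ_Y:
  U = ∅: f^{-1}(U) = ∅ ∈ τ_X ✓.
  U = {x30}: f^{-1}(U) = ∅ ∈ τ_X ✓.
  U = {x27, x29, x30}: f^{-1}(U) = {1, 2} ∉ τ_X ✗.
  U = {x27, x28, x29, x30}: f^{-1}(U) = {0, 1, 2} ∈ τ_X ✓.
Found U = {x27, x29, x30} with f^{-1}(U) = {1, 2} not in τ_X. Therefore f is NOT continuous.


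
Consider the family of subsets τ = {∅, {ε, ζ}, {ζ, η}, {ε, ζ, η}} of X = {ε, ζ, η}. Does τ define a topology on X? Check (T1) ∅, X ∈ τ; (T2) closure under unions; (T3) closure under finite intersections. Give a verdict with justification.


τ is NOT a topology on X.

Axiom (T1): ∅ ∈ τ? Yes; X ∈ τ? Yes.
Axiom (T2/T3): check pairwise unions and intersections of members of τ.
Counterexample for (T3): {ε, ζ} ∩ {ζ, η} = {ζ} ∉ τ. Therefore τ is NOT a topology.


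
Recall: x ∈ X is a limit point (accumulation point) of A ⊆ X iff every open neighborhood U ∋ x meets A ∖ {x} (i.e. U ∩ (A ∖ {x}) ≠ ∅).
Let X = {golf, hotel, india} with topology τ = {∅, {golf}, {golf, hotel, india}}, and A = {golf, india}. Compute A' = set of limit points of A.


A' = {hotel, india}

For each x ∈ X, list the open sets U ∈ τ with x ∈ U, then check whether U ∩ (A ∖ {x}) ≠ ∅ for every such U.
  x = golf: open {golf} ∋ x has {golf} ∩ (A ∖ {golf}) = ∅, so x is NOT a limit point.
  x = hotel: opens ∋ x are {golf, hotel, india}; each meets A ∖ {hotel}, so x IS a limit point.
  x = india: opens ∋ x are {golf, hotel, india}; each meets A ∖ {india}, so x IS a limit point.
Collecting: A' = {hotel, india}.


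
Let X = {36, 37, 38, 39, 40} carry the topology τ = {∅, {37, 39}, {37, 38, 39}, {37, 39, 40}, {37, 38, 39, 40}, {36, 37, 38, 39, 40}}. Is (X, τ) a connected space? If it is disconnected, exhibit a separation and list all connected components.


(X, τ) is connected.

Find clopen sets (U ∈ τ with X ∖ U ∈ τ):
  U = ∅, X ∖ U = {36, 37, 38, 39, 40} — both open, so U is clopen.
  U = {36, 37, 38, 39, 40}, X ∖ U = ∅ — both open, so U is clopen.
Only trivial clopens (∅ and X) exist, so (X, τ) is connected.
Compute connected components by grouping points that agree on all clopens:
  component: {36, 37, 38, 39, 40}


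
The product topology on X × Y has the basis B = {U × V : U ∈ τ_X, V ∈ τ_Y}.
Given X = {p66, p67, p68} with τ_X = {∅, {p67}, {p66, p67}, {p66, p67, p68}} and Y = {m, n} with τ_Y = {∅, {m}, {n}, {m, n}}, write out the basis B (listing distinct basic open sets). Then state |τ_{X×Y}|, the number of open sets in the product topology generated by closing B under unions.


Basis B = {∅ × ∅, {p67} × {m}, {p67} × {n}, {p66, p67} × {m}, {p66, p67} × {n}, {p67} × {m, n}, {p66, p67, p68} × {m}, {p66, p67, p68} × {n}, {p66, p67} × {m, n}, {p66, p67, p68} × {m, n}}; |τ_{X×Y}| = 16.

Enumerate products U × V with U ∈ τ_X, V ∈ τ_Y (deduplicated):
  ∅ × ∅ = {} (∅)
  {p67} × {m} = {(p67,m)}
  {p67} × {n} = {(p67,n)}
  {p66, p67} × {m} = {(p66,m), (p67,m)}
  {p66, p67} × {n} = {(p66,n), (p67,n)}
  {p67} × {m, n} = {(p67,m), (p67,n)}
  {p66, p67, p68} × {m} = {(p66,m), (p67,m), (p68,m)}
  {p66, p67, p68} × {n} = {(p66,n), (p67,n), (p68,n)}
  {p66, p67} × {m, n} = {(p66,m), (p66,n), (p67,m), (p67,n)}
  {p66, p67, p68} × {m, n} = {(p66,m), (p66,n), (p67,m), (p67,n), (p68,m), (p68,n)}
These 10 distinct sets form the basis B.
Close under arbitrary unions to get τ_{X×Y}; counting gives |τ_{X×Y}| = 16.


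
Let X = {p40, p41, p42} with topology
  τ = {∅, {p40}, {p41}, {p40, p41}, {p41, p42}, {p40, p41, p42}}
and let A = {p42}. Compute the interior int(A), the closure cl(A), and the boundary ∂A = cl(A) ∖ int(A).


int(A) = ∅, cl(A) = {p42}, ∂A = {p42}.

Closed sets in (X, τ) are complements of opens:
  closed(X, τ) = {∅, {p40}, {p42}, {p40, p42}, {p41, p42}, {p40, p41, p42}}.
int(A) = ⋃ {U ∈ τ : U ⊆ A}. Opens contained in A: ∅.
Taking the union of these: int(A) = ∅.
cl(A) = ⋂ {C closed : A ⊆ C}. Closed sets containing A: {p42}, {p40, p42}, {p41, p42}, {p40, p41, p42}.
Intersecting these: cl(A) = {p42}.
∂A = cl(A) ∖ int(A) = {p42} ∖ ∅ = {p42}.


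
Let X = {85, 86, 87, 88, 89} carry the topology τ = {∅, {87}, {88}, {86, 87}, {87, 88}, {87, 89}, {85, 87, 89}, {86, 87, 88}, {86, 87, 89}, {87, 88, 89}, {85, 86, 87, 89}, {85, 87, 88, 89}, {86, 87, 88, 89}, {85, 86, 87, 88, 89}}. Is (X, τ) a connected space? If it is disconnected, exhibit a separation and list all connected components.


(X, τ) is disconnected; components = [{88}, {85, 86, 87, 89}].

Find clopen sets (U ∈ τ with X ∖ U ∈ τ):
  U = ∅, X ∖ U = {85, 86, 87, 88, 89} — both open, so U is clopen.
  U = {88}, X ∖ U = {85, 86, 87, 89} — both open, so U is clopen.
  U = {85, 86, 87, 89}, X ∖ U = {88} — both open, so U is clopen.
  U = {85, 86, 87, 88, 89}, X ∖ U = ∅ — both open, so U is clopen.
Nontrivial clopen(s) exist: e.g. {88}. So (X, τ) is disconnected.
Compute connected components by grouping points that agree on all clopens:
  component: {88}
  component: {85, 86, 87, 89}


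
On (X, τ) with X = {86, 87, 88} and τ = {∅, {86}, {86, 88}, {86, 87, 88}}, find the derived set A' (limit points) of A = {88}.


A' = {87}

For each x ∈ X, list the open sets U ∈ τ with x ∈ U, then check whether U ∩ (A ∖ {x}) ≠ ∅ for every such U.
  x = 86: open {86} ∋ x has {86} ∩ (A ∖ {86}) = ∅, so x is NOT a limit point.
  x = 87: opens ∋ x are {86, 87, 88}; each meets A ∖ {87}, so x IS a limit point.
  x = 88: open {86, 88} ∋ x has {86, 88} ∩ (A ∖ {88}) = ∅, so x is NOT a limit point.
Collecting: A' = {87}.


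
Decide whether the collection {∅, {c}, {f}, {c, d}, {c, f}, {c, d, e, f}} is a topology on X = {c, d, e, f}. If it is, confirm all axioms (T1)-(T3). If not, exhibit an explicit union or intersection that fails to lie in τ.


τ is NOT a topology on X.

Axiom (T1): ∅ ∈ τ? Yes; X ∈ τ? Yes.
Axiom (T2/T3): check pairwise unions and intersections of members of τ.
Counterexample for (T2): {f} ∪ {c, d} = {c, d, f} ∉ τ. Therefore τ is NOT a topology.


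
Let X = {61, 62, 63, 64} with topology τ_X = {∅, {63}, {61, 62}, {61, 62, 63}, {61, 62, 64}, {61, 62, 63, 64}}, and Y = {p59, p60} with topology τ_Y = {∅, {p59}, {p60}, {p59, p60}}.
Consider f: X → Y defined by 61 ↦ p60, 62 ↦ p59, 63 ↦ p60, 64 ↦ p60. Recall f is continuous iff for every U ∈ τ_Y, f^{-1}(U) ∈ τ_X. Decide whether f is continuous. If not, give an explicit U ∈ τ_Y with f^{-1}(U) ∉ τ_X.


f is NOT continuous.

Compute f^{-1}(U) for each U ∈ τ_Y:
  U = ∅: f^{-1}(U) = ∅ ∈ τ_X ✓.
  U = {p59}: f^{-1}(U) = {62} ∉ τ_X ✗.
  U = {p60}: f^{-1}(U) = {61, 63, 64} ∉ τ_X ✗.
  U = {p59, p60}: f^{-1}(U) = {61, 62, 63, 64} ∈ τ_X ✓.
Found U = {p59} with f^{-1}(U) = {62} not in τ_X. Therefore f is NOT continuous.


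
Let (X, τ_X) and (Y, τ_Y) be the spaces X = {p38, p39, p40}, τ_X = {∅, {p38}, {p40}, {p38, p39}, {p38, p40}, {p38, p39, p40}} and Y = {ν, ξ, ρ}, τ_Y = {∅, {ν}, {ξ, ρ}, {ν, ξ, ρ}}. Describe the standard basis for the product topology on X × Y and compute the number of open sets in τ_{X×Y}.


Basis B = {∅ × ∅, {p38} × {ν}, {p40} × {ν}, {p38, p39} × {ν}, {p38, p40} × {ν}, {p38} × {ξ, ρ}, {p40} × {ξ, ρ}, {p38} × {ν, ξ, ρ}, {p38, p39, p40} × {ν}, {p40} × {ν, ξ, ρ}, {p38, p39} × {ξ, ρ}, {p38, p40} × {ξ, ρ}, {p38, p39} × {ν, ξ, ρ}, {p38, p40} × {ν, ξ, ρ}, {p38, p39, p40} × {ξ, ρ}, {p38, p39, p40} × {ν, ξ, ρ}}; |τ_{X×Y}| = 36.

Enumerate products U × V with U ∈ τ_X, V ∈ τ_Y (deduplicated):
  ∅ × ∅ = {} (∅)
  {p38} × {ν} = {(p38,ν)}
  {p40} × {ν} = {(p40,ν)}
  {p38, p39} × {ν} = {(p38,ν), (p39,ν)}
  {p38, p40} × {ν} = {(p38,ν), (p40,ν)}
  {p38} × {ξ, ρ} = {(p38,ξ), (p38,ρ)}
  {p40} × {ξ, ρ} = {(p40,ξ), (p40,ρ)}
  {p38} × {ν, ξ, ρ} = {(p38,ν), (p38,ξ), (p38,ρ)}
  {p38, p39, p40} × {ν} = {(p38,ν), (p39,ν), (p40,ν)}
  {p40} × {ν, ξ, ρ} = {(p40,ν), (p40,ξ), (p40,ρ)}
  {p38, p39} × {ξ, ρ} = {(p38,ξ), (p38,ρ), (p39,ξ), (p39,ρ)}
  {p38, p40} × {ξ, ρ} = {(p38,ξ), (p38,ρ), (p40,ξ), (p40,ρ)}
  {p38, p39} × {ν, ξ, ρ} = {(p38,ν), (p38,ξ), (p38,ρ), (p39,ν), (p39,ξ), (p39,ρ)}
  {p38, p40} × {ν, ξ, ρ} = {(p38,ν), (p38,ξ), (p38,ρ), (p40,ν), (p40,ξ), (p40,ρ)}
  {p38, p39, p40} × {ξ, ρ} = {(p38,ξ), (p38,ρ), (p39,ξ), (p39,ρ), (p40,ξ), (p40,ρ)}
  {p38, p39, p40} × {ν, ξ, ρ} = {(p38,ν), (p38,ξ), (p38,ρ), (p39,ν), (p39,ξ), (p39,ρ), (p40,ν), (p40,ξ), (p40,ρ)}
These 16 distinct sets form the basis B.
Close under arbitrary unions to get τ_{X×Y}; counting gives |τ_{X×Y}| = 36.
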